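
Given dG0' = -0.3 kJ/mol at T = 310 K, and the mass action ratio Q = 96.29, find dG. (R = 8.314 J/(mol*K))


dG = dG0' + RT * ln(Q) / 1000
dG = -0.3 + 8.314 * 310 * ln(96.29) / 1000
dG = 11.4717 kJ/mol

11.4717 kJ/mol


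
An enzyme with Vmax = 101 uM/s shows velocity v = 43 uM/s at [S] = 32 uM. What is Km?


Km = [S] * (Vmax - v) / v
Km = 32 * (101 - 43) / 43
Km = 43.1628 uM

43.1628 uM


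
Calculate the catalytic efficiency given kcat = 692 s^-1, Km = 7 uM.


Catalytic efficiency = kcat / Km
= 692 / 7
= 98.8571 uM^-1*s^-1

98.8571 uM^-1*s^-1


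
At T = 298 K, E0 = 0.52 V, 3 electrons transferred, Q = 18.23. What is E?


E = E0 - (RT/nF) * ln(Q)
E = 0.52 - (8.314 * 298 / (3 * 96485)) * ln(18.23)
E = 0.4952 V

0.4952 V


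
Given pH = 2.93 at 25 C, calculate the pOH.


pOH = 14 - pH
pOH = 14 - 2.93
pOH = 11.07

11.07


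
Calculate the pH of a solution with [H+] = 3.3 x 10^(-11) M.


pH = -log10([H+])
pH = -log10(3.3 x 10^(-11))
pH = 10.4815

10.4815


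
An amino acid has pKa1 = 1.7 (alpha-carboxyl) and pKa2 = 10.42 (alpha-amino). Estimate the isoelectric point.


pI = (pKa1 + pKa2) / 2
pI = (1.7 + 10.42) / 2
pI = 6.06

6.06


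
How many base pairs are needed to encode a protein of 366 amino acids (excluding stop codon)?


Each amino acid = 1 codon = 3 bp
bp = 366 * 3 = 1098 bp

1098 bp


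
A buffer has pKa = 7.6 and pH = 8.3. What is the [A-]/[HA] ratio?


[A-]/[HA] = 10^(pH - pKa)
= 10^(8.3 - 7.6)
= 5.0119

5.0119


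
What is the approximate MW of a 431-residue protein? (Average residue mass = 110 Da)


MW = n_residues * 110 Da
MW = 431 * 110
MW = 47410 Da

47410 Da


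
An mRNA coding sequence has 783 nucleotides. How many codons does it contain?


codons = nucleotides / 3
codons = 783 / 3 = 261

261


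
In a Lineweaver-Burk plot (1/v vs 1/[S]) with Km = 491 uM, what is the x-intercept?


x-intercept = -1/Km
= -1/491
= -0.002 1/uM

-0.002 1/uM


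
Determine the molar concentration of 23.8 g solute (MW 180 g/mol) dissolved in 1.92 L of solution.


C = (mass / MW) / volume
C = (23.8 / 180) / 1.92
C = 0.0689 M

0.0689 M


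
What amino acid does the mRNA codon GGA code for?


Standard genetic code lookup.
Codon GGA -> Gly

Gly


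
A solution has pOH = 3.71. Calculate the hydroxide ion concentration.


[OH-] = 10^(-pOH)
[OH-] = 10^(-3.71)
[OH-] = 1.950e-04 M

1.950e-04 M


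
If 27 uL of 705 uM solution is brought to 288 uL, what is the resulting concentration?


C2 = C1 * V1 / V2
C2 = 705 * 27 / 288
C2 = 66.0938 uM

66.0938 uM


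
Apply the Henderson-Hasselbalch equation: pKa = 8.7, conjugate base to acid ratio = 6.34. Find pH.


pH = pKa + log10([A-]/[HA])
pH = 8.7 + log10(6.34)
pH = 9.5021

9.5021


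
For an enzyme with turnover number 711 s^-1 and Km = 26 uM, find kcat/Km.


Catalytic efficiency = kcat / Km
= 711 / 26
= 27.3462 uM^-1*s^-1

27.3462 uM^-1*s^-1


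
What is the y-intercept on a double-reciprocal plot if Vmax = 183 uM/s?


y-intercept = 1/Vmax
= 1/183
= 0.0055 s/uM

0.0055 s/uM


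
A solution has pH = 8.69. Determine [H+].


[H+] = 10^(-pH)
[H+] = 10^(-8.69)
[H+] = 2.042e-09 M

2.042e-09 M


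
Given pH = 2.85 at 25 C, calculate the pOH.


pOH = 14 - pH
pOH = 14 - 2.85
pOH = 11.15

11.15


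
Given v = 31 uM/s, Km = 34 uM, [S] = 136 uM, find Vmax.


Vmax = v * (Km + [S]) / [S]
Vmax = 31 * (34 + 136) / 136
Vmax = 38.75 uM/s

38.75 uM/s


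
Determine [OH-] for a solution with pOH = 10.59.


[OH-] = 10^(-pOH)
[OH-] = 10^(-10.59)
[OH-] = 2.570e-11 M

2.570e-11 M


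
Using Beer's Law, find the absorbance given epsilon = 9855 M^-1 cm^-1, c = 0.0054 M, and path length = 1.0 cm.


A = epsilon * c * l
A = 9855 * 0.0054 * 1.0
A = 53.217

53.217


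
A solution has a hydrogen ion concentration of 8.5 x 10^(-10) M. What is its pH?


pH = -log10([H+])
pH = -log10(8.5 x 10^(-10))
pH = 9.0706

9.0706


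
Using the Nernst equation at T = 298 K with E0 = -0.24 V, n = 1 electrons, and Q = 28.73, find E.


E = E0 - (RT/nF) * ln(Q)
E = -0.24 - (8.314 * 298 / (1 * 96485)) * ln(28.73)
E = -0.3262 V

-0.3262 V


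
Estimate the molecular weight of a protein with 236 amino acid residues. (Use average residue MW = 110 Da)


MW = n_residues * 110 Da
MW = 236 * 110
MW = 25960 Da

25960 Da


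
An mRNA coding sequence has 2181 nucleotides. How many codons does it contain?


codons = nucleotides / 3
codons = 2181 / 3 = 727

727


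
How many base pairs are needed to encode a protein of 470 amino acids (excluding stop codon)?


Each amino acid = 1 codon = 3 bp
bp = 470 * 3 = 1410 bp

1410 bp


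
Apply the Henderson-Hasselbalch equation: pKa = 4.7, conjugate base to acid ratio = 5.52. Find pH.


pH = pKa + log10([A-]/[HA])
pH = 4.7 + log10(5.52)
pH = 5.4419

5.4419


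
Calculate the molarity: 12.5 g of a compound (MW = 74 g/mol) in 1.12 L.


C = (mass / MW) / volume
C = (12.5 / 74) / 1.12
C = 0.1508 M

0.1508 M


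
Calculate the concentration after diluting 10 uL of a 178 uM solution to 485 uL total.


C2 = C1 * V1 / V2
C2 = 178 * 10 / 485
C2 = 3.6701 uM

3.6701 uM


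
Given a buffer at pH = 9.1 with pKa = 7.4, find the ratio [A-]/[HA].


[A-]/[HA] = 10^(pH - pKa)
= 10^(9.1 - 7.4)
= 50.1187

50.1187


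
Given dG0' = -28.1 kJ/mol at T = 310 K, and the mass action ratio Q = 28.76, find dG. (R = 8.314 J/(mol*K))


dG = dG0' + RT * ln(Q) / 1000
dG = -28.1 + 8.314 * 310 * ln(28.76) / 1000
dG = -19.4428 kJ/mol

-19.4428 kJ/mol


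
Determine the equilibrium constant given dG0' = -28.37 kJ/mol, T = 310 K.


Keq = exp(-dG0 * 1000 / (R * T))
Keq = exp(-(-28.37) * 1000 / (8.314 * 310))
Keq = 60323.2464

60323.2464


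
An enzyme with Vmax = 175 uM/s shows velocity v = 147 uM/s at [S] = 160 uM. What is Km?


Km = [S] * (Vmax - v) / v
Km = 160 * (175 - 147) / 147
Km = 30.4762 uM

30.4762 uM


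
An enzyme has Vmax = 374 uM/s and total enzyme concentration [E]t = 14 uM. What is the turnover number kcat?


kcat = Vmax / [E]t
kcat = 374 / 14
kcat = 26.7143 s^-1

26.7143 s^-1


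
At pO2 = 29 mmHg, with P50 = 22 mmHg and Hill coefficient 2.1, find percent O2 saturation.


Y = pO2^n / (P50^n + pO2^n)
Y = 29^2.1 / (22^2.1 + 29^2.1)
Y = 64.11%

64.11%


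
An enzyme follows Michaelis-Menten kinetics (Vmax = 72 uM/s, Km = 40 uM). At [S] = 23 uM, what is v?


v = Vmax * [S] / (Km + [S])
v = 72 * 23 / (40 + 23)
v = 26.2857 uM/s

26.2857 uM/s


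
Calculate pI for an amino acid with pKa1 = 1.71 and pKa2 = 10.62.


pI = (pKa1 + pKa2) / 2
pI = (1.71 + 10.62) / 2
pI = 6.165

6.165


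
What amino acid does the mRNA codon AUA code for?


Standard genetic code lookup.
Codon AUA -> Ile

Ile


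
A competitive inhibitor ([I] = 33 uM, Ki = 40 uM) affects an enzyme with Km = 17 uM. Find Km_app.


Km_app = Km * (1 + [I]/Ki)
Km_app = 17 * (1 + 33/40)
Km_app = 31.025 uM

31.025 uM


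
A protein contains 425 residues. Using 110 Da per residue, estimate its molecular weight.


MW = n_residues * 110 Da
MW = 425 * 110
MW = 46750 Da

46750 Da


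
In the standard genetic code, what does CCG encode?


Standard genetic code lookup.
Codon CCG -> Pro

Pro


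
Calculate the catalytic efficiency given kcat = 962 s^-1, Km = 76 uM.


Catalytic efficiency = kcat / Km
= 962 / 76
= 12.6579 uM^-1*s^-1

12.6579 uM^-1*s^-1


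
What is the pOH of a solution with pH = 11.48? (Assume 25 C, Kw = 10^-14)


pOH = 14 - pH
pOH = 14 - 11.48
pOH = 2.52

2.52


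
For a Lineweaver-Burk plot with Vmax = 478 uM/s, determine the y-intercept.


y-intercept = 1/Vmax
= 1/478
= 0.0021 s/uM

0.0021 s/uM


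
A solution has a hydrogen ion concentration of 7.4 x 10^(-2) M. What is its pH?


pH = -log10([H+])
pH = -log10(7.4 x 10^(-2))
pH = 1.1308

1.1308


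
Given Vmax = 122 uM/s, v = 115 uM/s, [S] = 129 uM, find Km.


Km = [S] * (Vmax - v) / v
Km = 129 * (122 - 115) / 115
Km = 7.8522 uM

7.8522 uM


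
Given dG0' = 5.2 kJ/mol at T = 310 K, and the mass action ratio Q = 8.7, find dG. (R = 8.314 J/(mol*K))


dG = dG0' + RT * ln(Q) / 1000
dG = 5.2 + 8.314 * 310 * ln(8.7) / 1000
dG = 10.7756 kJ/mol

10.7756 kJ/mol


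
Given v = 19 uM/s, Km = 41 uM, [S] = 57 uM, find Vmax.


Vmax = v * (Km + [S]) / [S]
Vmax = 19 * (41 + 57) / 57
Vmax = 32.6667 uM/s

32.6667 uM/s


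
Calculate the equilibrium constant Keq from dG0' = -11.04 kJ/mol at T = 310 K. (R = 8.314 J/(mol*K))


Keq = exp(-dG0 * 1000 / (R * T))
Keq = exp(-(-11.04) * 1000 / (8.314 * 310))
Keq = 72.4927

72.4927


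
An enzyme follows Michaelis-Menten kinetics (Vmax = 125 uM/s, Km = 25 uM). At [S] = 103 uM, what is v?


v = Vmax * [S] / (Km + [S])
v = 125 * 103 / (25 + 103)
v = 100.5859 uM/s

100.5859 uM/s


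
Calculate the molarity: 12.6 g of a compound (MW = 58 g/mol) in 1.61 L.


C = (mass / MW) / volume
C = (12.6 / 58) / 1.61
C = 0.1349 M

0.1349 M


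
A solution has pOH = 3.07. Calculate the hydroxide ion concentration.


[OH-] = 10^(-pOH)
[OH-] = 10^(-3.07)
[OH-] = 8.511e-04 M

8.511e-04 M


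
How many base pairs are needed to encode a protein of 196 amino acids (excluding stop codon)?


Each amino acid = 1 codon = 3 bp
bp = 196 * 3 = 588 bp

588 bp


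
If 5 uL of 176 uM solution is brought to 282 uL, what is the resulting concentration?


C2 = C1 * V1 / V2
C2 = 176 * 5 / 282
C2 = 3.1206 uM

3.1206 uM


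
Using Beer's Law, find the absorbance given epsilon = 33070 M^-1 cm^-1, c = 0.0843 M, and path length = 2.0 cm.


A = epsilon * c * l
A = 33070 * 0.0843 * 2.0
A = 5575.602

5575.602


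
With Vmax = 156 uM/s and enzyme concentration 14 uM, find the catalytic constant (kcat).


kcat = Vmax / [E]t
kcat = 156 / 14
kcat = 11.1429 s^-1

11.1429 s^-1


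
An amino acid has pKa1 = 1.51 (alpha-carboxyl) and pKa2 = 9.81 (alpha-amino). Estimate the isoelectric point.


pI = (pKa1 + pKa2) / 2
pI = (1.51 + 9.81) / 2
pI = 5.66

5.66


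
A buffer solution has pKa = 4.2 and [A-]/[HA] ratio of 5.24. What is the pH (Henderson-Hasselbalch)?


pH = pKa + log10([A-]/[HA])
pH = 4.2 + log10(5.24)
pH = 4.9193

4.9193


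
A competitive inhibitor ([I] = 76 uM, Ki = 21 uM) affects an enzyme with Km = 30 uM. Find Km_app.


Km_app = Km * (1 + [I]/Ki)
Km_app = 30 * (1 + 76/21)
Km_app = 138.5714 uM

138.5714 uM


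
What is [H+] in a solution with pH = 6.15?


[H+] = 10^(-pH)
[H+] = 10^(-6.15)
[H+] = 7.079e-07 M

7.079e-07 M


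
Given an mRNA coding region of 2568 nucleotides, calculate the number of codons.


codons = nucleotides / 3
codons = 2568 / 3 = 856

856


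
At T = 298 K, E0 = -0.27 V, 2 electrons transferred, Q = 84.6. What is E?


E = E0 - (RT/nF) * ln(Q)
E = -0.27 - (8.314 * 298 / (2 * 96485)) * ln(84.6)
E = -0.327 V

-0.327 V


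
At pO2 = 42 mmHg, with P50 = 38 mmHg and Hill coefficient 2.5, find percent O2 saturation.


Y = pO2^n / (P50^n + pO2^n)
Y = 42^2.5 / (38^2.5 + 42^2.5)
Y = 56.22%

56.22%


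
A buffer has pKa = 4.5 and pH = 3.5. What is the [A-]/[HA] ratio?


[A-]/[HA] = 10^(pH - pKa)
= 10^(3.5 - 4.5)
= 0.1

0.1


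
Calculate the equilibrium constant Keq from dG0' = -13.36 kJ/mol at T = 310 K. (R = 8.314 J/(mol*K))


Keq = exp(-dG0 * 1000 / (R * T))
Keq = exp(-(-13.36) * 1000 / (8.314 * 310))
Keq = 178.3306

178.3306


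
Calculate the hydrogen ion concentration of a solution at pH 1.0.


[H+] = 10^(-pH)
[H+] = 10^(-1.0)
[H+] = 0.1 M

0.1 M


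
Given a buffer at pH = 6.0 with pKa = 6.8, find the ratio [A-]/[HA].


[A-]/[HA] = 10^(pH - pKa)
= 10^(6.0 - 6.8)
= 0.1585

0.1585


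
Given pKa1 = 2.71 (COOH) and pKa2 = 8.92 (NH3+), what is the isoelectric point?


pI = (pKa1 + pKa2) / 2
pI = (2.71 + 8.92) / 2
pI = 5.815

5.815


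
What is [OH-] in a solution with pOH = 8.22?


[OH-] = 10^(-pOH)
[OH-] = 10^(-8.22)
[OH-] = 6.026e-09 M

6.026e-09 M


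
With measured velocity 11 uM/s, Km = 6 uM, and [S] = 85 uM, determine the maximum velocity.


Vmax = v * (Km + [S]) / [S]
Vmax = 11 * (6 + 85) / 85
Vmax = 11.7765 uM/s

11.7765 uM/s


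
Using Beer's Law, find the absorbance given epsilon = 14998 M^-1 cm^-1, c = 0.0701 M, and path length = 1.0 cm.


A = epsilon * c * l
A = 14998 * 0.0701 * 1.0
A = 1051.3598

1051.3598


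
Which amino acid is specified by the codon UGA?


Standard genetic code lookup.
Codon UGA -> Stop

Stop


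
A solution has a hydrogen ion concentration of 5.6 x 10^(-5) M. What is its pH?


pH = -log10([H+])
pH = -log10(5.6 x 10^(-5))
pH = 4.2518

4.2518


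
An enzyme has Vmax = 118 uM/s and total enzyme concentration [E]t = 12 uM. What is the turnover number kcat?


kcat = Vmax / [E]t
kcat = 118 / 12
kcat = 9.8333 s^-1

9.8333 s^-1


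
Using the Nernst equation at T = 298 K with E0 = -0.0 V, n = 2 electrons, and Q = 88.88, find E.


E = E0 - (RT/nF) * ln(Q)
E = -0.0 - (8.314 * 298 / (2 * 96485)) * ln(88.88)
E = -0.0576 V

-0.0576 V


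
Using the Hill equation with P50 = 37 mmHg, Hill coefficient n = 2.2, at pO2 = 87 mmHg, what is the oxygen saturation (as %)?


Y = pO2^n / (P50^n + pO2^n)
Y = 87^2.2 / (37^2.2 + 87^2.2)
Y = 86.77%

86.77%


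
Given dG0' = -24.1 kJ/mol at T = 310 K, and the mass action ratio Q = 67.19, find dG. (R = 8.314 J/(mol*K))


dG = dG0' + RT * ln(Q) / 1000
dG = -24.1 + 8.314 * 310 * ln(67.19) / 1000
dG = -13.2558 kJ/mol

-13.2558 kJ/mol


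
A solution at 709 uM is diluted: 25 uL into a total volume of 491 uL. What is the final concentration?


C2 = C1 * V1 / V2
C2 = 709 * 25 / 491
C2 = 36.0998 uM

36.0998 uM


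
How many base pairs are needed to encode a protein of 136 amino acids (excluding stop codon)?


Each amino acid = 1 codon = 3 bp
bp = 136 * 3 = 408 bp

408 bp


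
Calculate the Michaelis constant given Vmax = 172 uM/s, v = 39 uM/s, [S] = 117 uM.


Km = [S] * (Vmax - v) / v
Km = 117 * (172 - 39) / 39
Km = 399.0 uM

399.0 uM


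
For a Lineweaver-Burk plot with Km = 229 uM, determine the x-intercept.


x-intercept = -1/Km
= -1/229
= -0.0044 1/uM

-0.0044 1/uM


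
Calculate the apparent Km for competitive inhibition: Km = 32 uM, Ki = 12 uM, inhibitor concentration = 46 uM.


Km_app = Km * (1 + [I]/Ki)
Km_app = 32 * (1 + 46/12)
Km_app = 154.6667 uM

154.6667 uM


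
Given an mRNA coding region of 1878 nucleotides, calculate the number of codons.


codons = nucleotides / 3
codons = 1878 / 3 = 626

626


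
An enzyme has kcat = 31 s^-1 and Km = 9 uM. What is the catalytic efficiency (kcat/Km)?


Catalytic efficiency = kcat / Km
= 31 / 9
= 3.4444 uM^-1*s^-1

3.4444 uM^-1*s^-1


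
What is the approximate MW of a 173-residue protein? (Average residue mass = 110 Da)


MW = n_residues * 110 Da
MW = 173 * 110
MW = 19030 Da

19030 Da


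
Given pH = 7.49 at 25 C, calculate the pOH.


pOH = 14 - pH
pOH = 14 - 7.49
pOH = 6.51

6.51


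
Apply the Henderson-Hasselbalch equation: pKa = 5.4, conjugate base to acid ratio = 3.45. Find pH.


pH = pKa + log10([A-]/[HA])
pH = 5.4 + log10(3.45)
pH = 5.9378

5.9378


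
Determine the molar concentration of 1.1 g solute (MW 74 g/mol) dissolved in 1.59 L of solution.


C = (mass / MW) / volume
C = (1.1 / 74) / 1.59
C = 0.0093 M

0.0093 M


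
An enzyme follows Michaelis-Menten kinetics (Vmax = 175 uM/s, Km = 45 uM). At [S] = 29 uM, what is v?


v = Vmax * [S] / (Km + [S])
v = 175 * 29 / (45 + 29)
v = 68.5811 uM/s

68.5811 uM/s


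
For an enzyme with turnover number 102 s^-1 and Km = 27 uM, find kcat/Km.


Catalytic efficiency = kcat / Km
= 102 / 27
= 3.7778 uM^-1*s^-1

3.7778 uM^-1*s^-1


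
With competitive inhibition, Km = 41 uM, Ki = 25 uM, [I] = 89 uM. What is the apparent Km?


Km_app = Km * (1 + [I]/Ki)
Km_app = 41 * (1 + 89/25)
Km_app = 186.96 uM

186.96 uM


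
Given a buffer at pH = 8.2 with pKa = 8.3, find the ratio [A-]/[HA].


[A-]/[HA] = 10^(pH - pKa)
= 10^(8.2 - 8.3)
= 0.7943

0.7943


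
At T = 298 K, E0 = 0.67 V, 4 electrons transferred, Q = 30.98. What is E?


E = E0 - (RT/nF) * ln(Q)
E = 0.67 - (8.314 * 298 / (4 * 96485)) * ln(30.98)
E = 0.648 V

0.648 V


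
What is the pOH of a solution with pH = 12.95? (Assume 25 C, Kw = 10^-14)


pOH = 14 - pH
pOH = 14 - 12.95
pOH = 1.05

1.05


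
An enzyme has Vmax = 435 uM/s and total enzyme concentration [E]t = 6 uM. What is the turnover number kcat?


kcat = Vmax / [E]t
kcat = 435 / 6
kcat = 72.5 s^-1

72.5 s^-1


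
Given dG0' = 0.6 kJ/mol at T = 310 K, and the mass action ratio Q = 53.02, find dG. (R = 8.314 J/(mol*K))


dG = dG0' + RT * ln(Q) / 1000
dG = 0.6 + 8.314 * 310 * ln(53.02) / 1000
dG = 10.8338 kJ/mol

10.8338 kJ/mol


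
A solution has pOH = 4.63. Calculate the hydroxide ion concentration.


[OH-] = 10^(-pOH)
[OH-] = 10^(-4.63)
[OH-] = 2.344e-05 M

2.344e-05 M


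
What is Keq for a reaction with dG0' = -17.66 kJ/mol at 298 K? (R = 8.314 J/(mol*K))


Keq = exp(-dG0 * 1000 / (R * T))
Keq = exp(-(-17.66) * 1000 / (8.314 * 298))
Keq = 1246.3147

1246.3147


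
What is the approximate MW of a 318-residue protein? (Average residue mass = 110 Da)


MW = n_residues * 110 Da
MW = 318 * 110
MW = 34980 Da

34980 Da


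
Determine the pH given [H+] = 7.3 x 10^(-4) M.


pH = -log10([H+])
pH = -log10(7.3 x 10^(-4))
pH = 3.1367

3.1367


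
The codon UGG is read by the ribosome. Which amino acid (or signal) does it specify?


Standard genetic code lookup.
Codon UGG -> Trp

Trp


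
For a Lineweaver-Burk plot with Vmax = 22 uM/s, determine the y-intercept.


y-intercept = 1/Vmax
= 1/22
= 0.0455 s/uM

0.0455 s/uM


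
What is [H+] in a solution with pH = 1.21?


[H+] = 10^(-pH)
[H+] = 10^(-1.21)
[H+] = 0.0617 M

0.0617 M


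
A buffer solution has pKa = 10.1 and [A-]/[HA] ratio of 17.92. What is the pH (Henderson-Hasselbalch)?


pH = pKa + log10([A-]/[HA])
pH = 10.1 + log10(17.92)
pH = 11.3533

11.3533


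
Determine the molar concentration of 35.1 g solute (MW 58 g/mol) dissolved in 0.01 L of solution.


C = (mass / MW) / volume
C = (35.1 / 58) / 0.01
C = 60.5172 M

60.5172 M


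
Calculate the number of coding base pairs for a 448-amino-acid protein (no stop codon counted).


Each amino acid = 1 codon = 3 bp
bp = 448 * 3 = 1344 bp

1344 bp


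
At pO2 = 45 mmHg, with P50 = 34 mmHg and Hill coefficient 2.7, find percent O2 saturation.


Y = pO2^n / (P50^n + pO2^n)
Y = 45^2.7 / (34^2.7 + 45^2.7)
Y = 68.07%

68.07%


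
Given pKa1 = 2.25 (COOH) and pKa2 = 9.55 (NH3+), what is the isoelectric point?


pI = (pKa1 + pKa2) / 2
pI = (2.25 + 9.55) / 2
pI = 5.9

5.9


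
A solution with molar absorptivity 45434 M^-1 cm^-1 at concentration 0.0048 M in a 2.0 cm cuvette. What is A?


A = epsilon * c * l
A = 45434 * 0.0048 * 2.0
A = 436.1664

436.1664


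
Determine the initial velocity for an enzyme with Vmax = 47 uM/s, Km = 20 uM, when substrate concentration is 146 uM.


v = Vmax * [S] / (Km + [S])
v = 47 * 146 / (20 + 146)
v = 41.3373 uM/s

41.3373 uM/s


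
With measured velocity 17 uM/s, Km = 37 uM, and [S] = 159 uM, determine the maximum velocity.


Vmax = v * (Km + [S]) / [S]
Vmax = 17 * (37 + 159) / 159
Vmax = 20.956 uM/s

20.956 uM/s


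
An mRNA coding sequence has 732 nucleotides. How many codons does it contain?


codons = nucleotides / 3
codons = 732 / 3 = 244

244


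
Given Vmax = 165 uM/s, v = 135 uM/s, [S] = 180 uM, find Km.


Km = [S] * (Vmax - v) / v
Km = 180 * (165 - 135) / 135
Km = 40.0 uM

40.0 uM


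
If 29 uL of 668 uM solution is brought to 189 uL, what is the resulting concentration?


C2 = C1 * V1 / V2
C2 = 668 * 29 / 189
C2 = 102.4974 uM

102.4974 uM


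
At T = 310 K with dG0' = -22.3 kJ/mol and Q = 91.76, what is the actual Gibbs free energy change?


dG = dG0' + RT * ln(Q) / 1000
dG = -22.3 + 8.314 * 310 * ln(91.76) / 1000
dG = -10.6525 kJ/mol

-10.6525 kJ/mol


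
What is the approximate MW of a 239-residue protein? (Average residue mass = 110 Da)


MW = n_residues * 110 Da
MW = 239 * 110
MW = 26290 Da

26290 Da


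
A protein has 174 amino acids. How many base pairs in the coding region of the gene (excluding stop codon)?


Each amino acid = 1 codon = 3 bp
bp = 174 * 3 = 522 bp

522 bp


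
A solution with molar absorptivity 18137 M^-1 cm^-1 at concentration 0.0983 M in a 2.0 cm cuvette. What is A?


A = epsilon * c * l
A = 18137 * 0.0983 * 2.0
A = 3565.7342

3565.7342


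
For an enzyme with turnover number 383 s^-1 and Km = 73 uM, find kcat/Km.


Catalytic efficiency = kcat / Km
= 383 / 73
= 5.2466 uM^-1*s^-1

5.2466 uM^-1*s^-1


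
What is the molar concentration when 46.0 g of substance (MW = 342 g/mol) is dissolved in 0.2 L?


C = (mass / MW) / volume
C = (46.0 / 342) / 0.2
C = 0.6725 M

0.6725 M


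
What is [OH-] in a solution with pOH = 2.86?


[OH-] = 10^(-pOH)
[OH-] = 10^(-2.86)
[OH-] = 0.0014 M

0.0014 M


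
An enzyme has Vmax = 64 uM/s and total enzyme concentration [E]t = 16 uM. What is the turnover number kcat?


kcat = Vmax / [E]t
kcat = 64 / 16
kcat = 4.0 s^-1

4.0 s^-1


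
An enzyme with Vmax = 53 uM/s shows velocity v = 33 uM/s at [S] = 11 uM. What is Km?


Km = [S] * (Vmax - v) / v
Km = 11 * (53 - 33) / 33
Km = 6.6667 uM

6.6667 uM


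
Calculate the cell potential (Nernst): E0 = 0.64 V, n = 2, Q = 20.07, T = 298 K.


E = E0 - (RT/nF) * ln(Q)
E = 0.64 - (8.314 * 298 / (2 * 96485)) * ln(20.07)
E = 0.6015 V

0.6015 V


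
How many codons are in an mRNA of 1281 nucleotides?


codons = nucleotides / 3
codons = 1281 / 3 = 427

427


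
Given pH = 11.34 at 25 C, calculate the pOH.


pOH = 14 - pH
pOH = 14 - 11.34
pOH = 2.66

2.66


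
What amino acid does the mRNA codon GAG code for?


Standard genetic code lookup.
Codon GAG -> Glu

Glu


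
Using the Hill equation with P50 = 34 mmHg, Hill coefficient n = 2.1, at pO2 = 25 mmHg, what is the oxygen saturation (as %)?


Y = pO2^n / (P50^n + pO2^n)
Y = 25^2.1 / (34^2.1 + 25^2.1)
Y = 34.4%

34.4%


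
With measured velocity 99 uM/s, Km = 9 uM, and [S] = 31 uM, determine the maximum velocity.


Vmax = v * (Km + [S]) / [S]
Vmax = 99 * (9 + 31) / 31
Vmax = 127.7419 uM/s

127.7419 uM/s


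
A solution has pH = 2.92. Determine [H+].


[H+] = 10^(-pH)
[H+] = 10^(-2.92)
[H+] = 0.0012 M

0.0012 M


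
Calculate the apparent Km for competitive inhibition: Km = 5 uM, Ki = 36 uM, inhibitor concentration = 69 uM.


Km_app = Km * (1 + [I]/Ki)
Km_app = 5 * (1 + 69/36)
Km_app = 14.5833 uM

14.5833 uM


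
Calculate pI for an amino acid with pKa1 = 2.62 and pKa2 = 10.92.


pI = (pKa1 + pKa2) / 2
pI = (2.62 + 10.92) / 2
pI = 6.77

6.77


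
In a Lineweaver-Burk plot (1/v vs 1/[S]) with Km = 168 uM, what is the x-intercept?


x-intercept = -1/Km
= -1/168
= -0.006 1/uM

-0.006 1/uM


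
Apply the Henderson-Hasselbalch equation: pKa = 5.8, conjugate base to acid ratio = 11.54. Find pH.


pH = pKa + log10([A-]/[HA])
pH = 5.8 + log10(11.54)
pH = 6.8622

6.8622


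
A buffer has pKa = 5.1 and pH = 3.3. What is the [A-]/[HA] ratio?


[A-]/[HA] = 10^(pH - pKa)
= 10^(3.3 - 5.1)
= 0.0158

0.0158


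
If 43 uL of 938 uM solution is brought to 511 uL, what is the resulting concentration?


C2 = C1 * V1 / V2
C2 = 938 * 43 / 511
C2 = 78.9315 uM

78.9315 uM


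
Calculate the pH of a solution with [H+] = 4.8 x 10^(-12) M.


pH = -log10([H+])
pH = -log10(4.8 x 10^(-12))
pH = 11.3188

11.3188


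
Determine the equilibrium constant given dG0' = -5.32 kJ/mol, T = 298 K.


Keq = exp(-dG0 * 1000 / (R * T))
Keq = exp(-(-5.32) * 1000 / (8.314 * 298))
Keq = 8.5614

8.5614


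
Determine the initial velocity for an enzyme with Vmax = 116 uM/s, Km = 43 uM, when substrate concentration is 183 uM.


v = Vmax * [S] / (Km + [S])
v = 116 * 183 / (43 + 183)
v = 93.9292 uM/s

93.9292 uM/s


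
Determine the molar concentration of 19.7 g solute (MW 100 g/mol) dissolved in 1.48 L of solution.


C = (mass / MW) / volume
C = (19.7 / 100) / 1.48
C = 0.1331 M

0.1331 M


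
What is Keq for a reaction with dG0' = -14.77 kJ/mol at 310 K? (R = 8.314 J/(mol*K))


Keq = exp(-dG0 * 1000 / (R * T))
Keq = exp(-(-14.77) * 1000 / (8.314 * 310))
Keq = 308.1894

308.1894


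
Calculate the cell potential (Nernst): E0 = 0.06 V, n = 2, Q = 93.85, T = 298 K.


E = E0 - (RT/nF) * ln(Q)
E = 0.06 - (8.314 * 298 / (2 * 96485)) * ln(93.85)
E = 0.0017 V

0.0017 V


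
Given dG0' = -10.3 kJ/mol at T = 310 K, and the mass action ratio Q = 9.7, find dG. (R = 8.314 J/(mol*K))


dG = dG0' + RT * ln(Q) / 1000
dG = -10.3 + 8.314 * 310 * ln(9.7) / 1000
dG = -4.444 kJ/mol

-4.444 kJ/mol


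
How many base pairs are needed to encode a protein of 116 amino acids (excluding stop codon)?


Each amino acid = 1 codon = 3 bp
bp = 116 * 3 = 348 bp

348 bp


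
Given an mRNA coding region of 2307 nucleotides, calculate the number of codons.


codons = nucleotides / 3
codons = 2307 / 3 = 769

769


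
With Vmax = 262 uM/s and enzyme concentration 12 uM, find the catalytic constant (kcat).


kcat = Vmax / [E]t
kcat = 262 / 12
kcat = 21.8333 s^-1

21.8333 s^-1


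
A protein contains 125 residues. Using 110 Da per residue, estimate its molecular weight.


MW = n_residues * 110 Da
MW = 125 * 110
MW = 13750 Da

13750 Da


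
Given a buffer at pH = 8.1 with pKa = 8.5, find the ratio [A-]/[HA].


[A-]/[HA] = 10^(pH - pKa)
= 10^(8.1 - 8.5)
= 0.3981

0.3981


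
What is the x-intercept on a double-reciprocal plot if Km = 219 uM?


x-intercept = -1/Km
= -1/219
= -0.0046 1/uM

-0.0046 1/uM


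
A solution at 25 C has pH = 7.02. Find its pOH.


pOH = 14 - pH
pOH = 14 - 7.02
pOH = 6.98

6.98


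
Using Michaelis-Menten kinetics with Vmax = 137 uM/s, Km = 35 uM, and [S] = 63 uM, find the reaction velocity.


v = Vmax * [S] / (Km + [S])
v = 137 * 63 / (35 + 63)
v = 88.0714 uM/s

88.0714 uM/s


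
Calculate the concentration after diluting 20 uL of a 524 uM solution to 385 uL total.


C2 = C1 * V1 / V2
C2 = 524 * 20 / 385
C2 = 27.2208 uM

27.2208 uM


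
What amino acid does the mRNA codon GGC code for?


Standard genetic code lookup.
Codon GGC -> Gly

Gly


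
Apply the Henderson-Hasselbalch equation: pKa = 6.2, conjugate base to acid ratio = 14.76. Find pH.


pH = pKa + log10([A-]/[HA])
pH = 6.2 + log10(14.76)
pH = 7.3691

7.3691


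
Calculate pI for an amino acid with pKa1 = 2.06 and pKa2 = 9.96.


pI = (pKa1 + pKa2) / 2
pI = (2.06 + 9.96) / 2
pI = 6.01

6.01


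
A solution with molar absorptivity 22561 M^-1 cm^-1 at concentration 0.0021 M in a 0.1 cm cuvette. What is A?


A = epsilon * c * l
A = 22561 * 0.0021 * 0.1
A = 4.7378

4.7378


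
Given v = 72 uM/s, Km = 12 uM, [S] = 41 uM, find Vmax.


Vmax = v * (Km + [S]) / [S]
Vmax = 72 * (12 + 41) / 41
Vmax = 93.0732 uM/s

93.0732 uM/s


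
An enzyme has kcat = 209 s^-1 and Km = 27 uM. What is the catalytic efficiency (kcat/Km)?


Catalytic efficiency = kcat / Km
= 209 / 27
= 7.7407 uM^-1*s^-1

7.7407 uM^-1*s^-1


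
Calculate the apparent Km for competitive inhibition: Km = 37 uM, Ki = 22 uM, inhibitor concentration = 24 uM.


Km_app = Km * (1 + [I]/Ki)
Km_app = 37 * (1 + 24/22)
Km_app = 77.3636 uM

77.3636 uM


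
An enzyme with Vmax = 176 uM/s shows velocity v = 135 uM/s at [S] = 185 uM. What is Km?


Km = [S] * (Vmax - v) / v
Km = 185 * (176 - 135) / 135
Km = 56.1852 uM

56.1852 uM


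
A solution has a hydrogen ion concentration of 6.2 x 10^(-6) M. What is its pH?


pH = -log10([H+])
pH = -log10(6.2 x 10^(-6))
pH = 5.2076

5.2076


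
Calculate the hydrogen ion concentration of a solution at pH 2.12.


[H+] = 10^(-pH)
[H+] = 10^(-2.12)
[H+] = 0.0076 M

0.0076 M


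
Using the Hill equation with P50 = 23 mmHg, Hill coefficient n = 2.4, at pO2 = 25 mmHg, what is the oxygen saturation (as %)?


Y = pO2^n / (P50^n + pO2^n)
Y = 25^2.4 / (23^2.4 + 25^2.4)
Y = 54.99%

54.99%


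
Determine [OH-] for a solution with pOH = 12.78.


[OH-] = 10^(-pOH)
[OH-] = 10^(-12.78)
[OH-] = 1.660e-13 M

1.660e-13 M


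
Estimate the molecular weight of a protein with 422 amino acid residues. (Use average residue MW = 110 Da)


MW = n_residues * 110 Da
MW = 422 * 110
MW = 46420 Da

46420 Da


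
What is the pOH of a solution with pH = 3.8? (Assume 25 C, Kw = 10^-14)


pOH = 14 - pH
pOH = 14 - 3.8
pOH = 10.2

10.2


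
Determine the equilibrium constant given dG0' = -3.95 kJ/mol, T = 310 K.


Keq = exp(-dG0 * 1000 / (R * T))
Keq = exp(-(-3.95) * 1000 / (8.314 * 310))
Keq = 4.6301

4.6301


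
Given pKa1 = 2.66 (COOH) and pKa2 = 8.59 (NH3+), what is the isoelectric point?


pI = (pKa1 + pKa2) / 2
pI = (2.66 + 8.59) / 2
pI = 5.625

5.625


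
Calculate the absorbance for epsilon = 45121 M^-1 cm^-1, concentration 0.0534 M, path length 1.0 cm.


A = epsilon * c * l
A = 45121 * 0.0534 * 1.0
A = 2409.4614

2409.4614


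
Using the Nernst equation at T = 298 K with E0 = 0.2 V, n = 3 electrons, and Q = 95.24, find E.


E = E0 - (RT/nF) * ln(Q)
E = 0.2 - (8.314 * 298 / (3 * 96485)) * ln(95.24)
E = 0.161 V

0.161 V


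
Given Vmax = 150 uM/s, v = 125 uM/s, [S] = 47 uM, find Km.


Km = [S] * (Vmax - v) / v
Km = 47 * (150 - 125) / 125
Km = 9.4 uM

9.4 uM


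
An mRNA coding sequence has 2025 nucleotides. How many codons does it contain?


codons = nucleotides / 3
codons = 2025 / 3 = 675

675


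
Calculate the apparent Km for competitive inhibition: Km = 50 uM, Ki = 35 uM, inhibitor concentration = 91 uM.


Km_app = Km * (1 + [I]/Ki)
Km_app = 50 * (1 + 91/35)
Km_app = 180.0 uM

180.0 uM


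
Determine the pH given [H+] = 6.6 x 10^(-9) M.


pH = -log10([H+])
pH = -log10(6.6 x 10^(-9))
pH = 8.1805

8.1805


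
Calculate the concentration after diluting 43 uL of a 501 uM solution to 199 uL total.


C2 = C1 * V1 / V2
C2 = 501 * 43 / 199
C2 = 108.2563 uM

108.2563 uM


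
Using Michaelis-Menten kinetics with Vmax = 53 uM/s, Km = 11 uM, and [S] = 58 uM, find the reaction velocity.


v = Vmax * [S] / (Km + [S])
v = 53 * 58 / (11 + 58)
v = 44.5507 uM/s

44.5507 uM/s


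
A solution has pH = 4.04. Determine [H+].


[H+] = 10^(-pH)
[H+] = 10^(-4.04)
[H+] = 9.120e-05 M

9.120e-05 M


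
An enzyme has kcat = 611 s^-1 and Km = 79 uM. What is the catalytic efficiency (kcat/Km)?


Catalytic efficiency = kcat / Km
= 611 / 79
= 7.7342 uM^-1*s^-1

7.7342 uM^-1*s^-1


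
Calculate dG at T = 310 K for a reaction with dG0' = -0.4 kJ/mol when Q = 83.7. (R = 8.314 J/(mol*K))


dG = dG0' + RT * ln(Q) / 1000
dG = -0.4 + 8.314 * 310 * ln(83.7) / 1000
dG = 11.0105 kJ/mol

11.0105 kJ/mol


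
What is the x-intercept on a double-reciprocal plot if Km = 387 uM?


x-intercept = -1/Km
= -1/387
= -0.0026 1/uM

-0.0026 1/uM


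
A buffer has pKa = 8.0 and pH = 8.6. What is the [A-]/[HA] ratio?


[A-]/[HA] = 10^(pH - pKa)
= 10^(8.6 - 8.0)
= 3.9811

3.9811


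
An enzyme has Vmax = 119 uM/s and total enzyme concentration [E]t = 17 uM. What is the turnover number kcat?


kcat = Vmax / [E]t
kcat = 119 / 17
kcat = 7.0 s^-1

7.0 s^-1


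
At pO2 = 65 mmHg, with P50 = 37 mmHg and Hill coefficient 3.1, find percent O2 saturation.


Y = pO2^n / (P50^n + pO2^n)
Y = 65^3.1 / (37^3.1 + 65^3.1)
Y = 85.15%

85.15%


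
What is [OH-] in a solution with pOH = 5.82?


[OH-] = 10^(-pOH)
[OH-] = 10^(-5.82)
[OH-] = 1.514e-06 M

1.514e-06 M


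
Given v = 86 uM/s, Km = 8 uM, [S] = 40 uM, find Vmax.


Vmax = v * (Km + [S]) / [S]
Vmax = 86 * (8 + 40) / 40
Vmax = 103.2 uM/s

103.2 uM/s


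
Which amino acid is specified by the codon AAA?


Standard genetic code lookup.
Codon AAA -> Lys

Lys


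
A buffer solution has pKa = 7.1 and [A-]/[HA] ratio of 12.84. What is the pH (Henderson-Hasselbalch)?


pH = pKa + log10([A-]/[HA])
pH = 7.1 + log10(12.84)
pH = 8.2086

8.2086


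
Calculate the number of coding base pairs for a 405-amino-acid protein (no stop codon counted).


Each amino acid = 1 codon = 3 bp
bp = 405 * 3 = 1215 bp

1215 bp


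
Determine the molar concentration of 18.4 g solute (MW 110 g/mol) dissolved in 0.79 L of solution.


C = (mass / MW) / volume
C = (18.4 / 110) / 0.79
C = 0.2117 M

0.2117 M


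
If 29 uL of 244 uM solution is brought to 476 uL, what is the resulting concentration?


C2 = C1 * V1 / V2
C2 = 244 * 29 / 476
C2 = 14.8655 uM

14.8655 uM


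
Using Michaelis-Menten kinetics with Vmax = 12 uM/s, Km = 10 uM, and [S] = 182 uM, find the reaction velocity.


v = Vmax * [S] / (Km + [S])
v = 12 * 182 / (10 + 182)
v = 11.375 uM/s

11.375 uM/s


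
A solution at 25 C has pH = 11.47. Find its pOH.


pOH = 14 - pH
pOH = 14 - 11.47
pOH = 2.53

2.53


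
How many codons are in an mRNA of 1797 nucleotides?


codons = nucleotides / 3
codons = 1797 / 3 = 599

599


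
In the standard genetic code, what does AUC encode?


Standard genetic code lookup.
Codon AUC -> Ile

Ile


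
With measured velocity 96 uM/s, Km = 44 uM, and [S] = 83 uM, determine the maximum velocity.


Vmax = v * (Km + [S]) / [S]
Vmax = 96 * (44 + 83) / 83
Vmax = 146.8916 uM/s

146.8916 uM/s


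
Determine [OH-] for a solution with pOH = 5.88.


[OH-] = 10^(-pOH)
[OH-] = 10^(-5.88)
[OH-] = 1.318e-06 M

1.318e-06 M


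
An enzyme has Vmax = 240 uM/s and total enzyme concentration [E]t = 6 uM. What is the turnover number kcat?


kcat = Vmax / [E]t
kcat = 240 / 6
kcat = 40.0 s^-1

40.0 s^-1


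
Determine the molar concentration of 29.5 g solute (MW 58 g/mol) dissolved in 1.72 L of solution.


C = (mass / MW) / volume
C = (29.5 / 58) / 1.72
C = 0.2957 M

0.2957 M


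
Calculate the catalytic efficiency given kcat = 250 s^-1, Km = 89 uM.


Catalytic efficiency = kcat / Km
= 250 / 89
= 2.809 uM^-1*s^-1

2.809 uM^-1*s^-1


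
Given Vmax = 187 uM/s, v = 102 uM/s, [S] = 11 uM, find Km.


Km = [S] * (Vmax - v) / v
Km = 11 * (187 - 102) / 102
Km = 9.1667 uM

9.1667 uM


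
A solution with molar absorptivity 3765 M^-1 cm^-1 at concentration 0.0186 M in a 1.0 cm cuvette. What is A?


A = epsilon * c * l
A = 3765 * 0.0186 * 1.0
A = 70.029

70.029


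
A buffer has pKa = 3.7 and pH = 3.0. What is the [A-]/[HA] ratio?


[A-]/[HA] = 10^(pH - pKa)
= 10^(3.0 - 3.7)
= 0.1995

0.1995


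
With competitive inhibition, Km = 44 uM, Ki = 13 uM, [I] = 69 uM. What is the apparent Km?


Km_app = Km * (1 + [I]/Ki)
Km_app = 44 * (1 + 69/13)
Km_app = 277.5385 uM

277.5385 uM


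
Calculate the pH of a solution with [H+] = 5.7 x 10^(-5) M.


pH = -log10([H+])
pH = -log10(5.7 x 10^(-5))
pH = 4.2441

4.2441


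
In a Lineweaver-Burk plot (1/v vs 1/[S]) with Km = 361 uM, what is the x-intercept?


x-intercept = -1/Km
= -1/361
= -0.0028 1/uM

-0.0028 1/uM


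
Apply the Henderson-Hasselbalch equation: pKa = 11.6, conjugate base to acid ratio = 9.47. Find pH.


pH = pKa + log10([A-]/[HA])
pH = 11.6 + log10(9.47)
pH = 12.5763

12.5763


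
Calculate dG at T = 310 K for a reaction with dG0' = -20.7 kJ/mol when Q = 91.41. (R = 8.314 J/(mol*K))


dG = dG0' + RT * ln(Q) / 1000
dG = -20.7 + 8.314 * 310 * ln(91.41) / 1000
dG = -9.0624 kJ/mol

-9.0624 kJ/mol


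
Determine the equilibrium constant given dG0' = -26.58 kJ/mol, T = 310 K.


Keq = exp(-dG0 * 1000 / (R * T))
Keq = exp(-(-26.58) * 1000 / (8.314 * 310))
Keq = 30120.4108

30120.4108


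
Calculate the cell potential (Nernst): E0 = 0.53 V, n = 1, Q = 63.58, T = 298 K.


E = E0 - (RT/nF) * ln(Q)
E = 0.53 - (8.314 * 298 / (1 * 96485)) * ln(63.58)
E = 0.4234 V

0.4234 V


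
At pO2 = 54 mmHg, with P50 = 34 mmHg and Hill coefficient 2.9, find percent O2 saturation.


Y = pO2^n / (P50^n + pO2^n)
Y = 54^2.9 / (34^2.9 + 54^2.9)
Y = 79.28%

79.28%


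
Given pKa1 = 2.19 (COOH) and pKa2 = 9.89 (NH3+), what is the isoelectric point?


pI = (pKa1 + pKa2) / 2
pI = (2.19 + 9.89) / 2
pI = 6.04

6.04


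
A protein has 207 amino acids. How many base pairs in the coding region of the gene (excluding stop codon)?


Each amino acid = 1 codon = 3 bp
bp = 207 * 3 = 621 bp

621 bp


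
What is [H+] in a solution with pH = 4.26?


[H+] = 10^(-pH)
[H+] = 10^(-4.26)
[H+] = 5.495e-05 M

5.495e-05 M


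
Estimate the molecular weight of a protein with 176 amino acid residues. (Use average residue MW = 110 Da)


MW = n_residues * 110 Da
MW = 176 * 110
MW = 19360 Da

19360 Da


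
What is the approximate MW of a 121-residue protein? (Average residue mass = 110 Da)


MW = n_residues * 110 Da
MW = 121 * 110
MW = 13310 Da

13310 Da


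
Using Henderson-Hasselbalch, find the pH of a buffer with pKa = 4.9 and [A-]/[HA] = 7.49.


pH = pKa + log10([A-]/[HA])
pH = 4.9 + log10(7.49)
pH = 5.7745

5.7745


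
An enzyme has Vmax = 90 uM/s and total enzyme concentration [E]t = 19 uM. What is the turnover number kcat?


kcat = Vmax / [E]t
kcat = 90 / 19
kcat = 4.7368 s^-1

4.7368 s^-1


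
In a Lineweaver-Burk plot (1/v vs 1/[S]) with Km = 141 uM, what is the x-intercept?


x-intercept = -1/Km
= -1/141
= -0.0071 1/uM

-0.0071 1/uM


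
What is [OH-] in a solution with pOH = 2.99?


[OH-] = 10^(-pOH)
[OH-] = 10^(-2.99)
[OH-] = 0.001 M

0.001 M


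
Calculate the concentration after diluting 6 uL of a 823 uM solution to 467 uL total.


C2 = C1 * V1 / V2
C2 = 823 * 6 / 467
C2 = 10.5739 uM

10.5739 uM


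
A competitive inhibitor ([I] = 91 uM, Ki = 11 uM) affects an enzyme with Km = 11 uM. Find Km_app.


Km_app = Km * (1 + [I]/Ki)
Km_app = 11 * (1 + 91/11)
Km_app = 102.0 uM

102.0 uM


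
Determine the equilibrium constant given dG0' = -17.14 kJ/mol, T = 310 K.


Keq = exp(-dG0 * 1000 / (R * T))
Keq = exp(-(-17.14) * 1000 / (8.314 * 310))
Keq = 772.9909

772.9909


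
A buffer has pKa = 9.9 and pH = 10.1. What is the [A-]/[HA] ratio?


[A-]/[HA] = 10^(pH - pKa)
= 10^(10.1 - 9.9)
= 1.5849

1.5849


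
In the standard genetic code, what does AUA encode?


Standard genetic code lookup.
Codon AUA -> Ile

Ile


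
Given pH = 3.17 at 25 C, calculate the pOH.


pOH = 14 - pH
pOH = 14 - 3.17
pOH = 10.83

10.83


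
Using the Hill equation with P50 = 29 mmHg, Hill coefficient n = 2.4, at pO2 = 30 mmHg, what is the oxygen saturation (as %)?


Y = pO2^n / (P50^n + pO2^n)
Y = 30^2.4 / (29^2.4 + 30^2.4)
Y = 52.03%

52.03%


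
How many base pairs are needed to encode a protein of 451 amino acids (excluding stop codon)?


Each amino acid = 1 codon = 3 bp
bp = 451 * 3 = 1353 bp

1353 bp


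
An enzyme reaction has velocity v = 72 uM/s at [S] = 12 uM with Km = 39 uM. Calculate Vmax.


Vmax = v * (Km + [S]) / [S]
Vmax = 72 * (39 + 12) / 12
Vmax = 306.0 uM/s

306.0 uM/s


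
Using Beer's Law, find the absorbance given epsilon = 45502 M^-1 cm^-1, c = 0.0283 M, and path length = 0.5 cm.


A = epsilon * c * l
A = 45502 * 0.0283 * 0.5
A = 643.8533

643.8533


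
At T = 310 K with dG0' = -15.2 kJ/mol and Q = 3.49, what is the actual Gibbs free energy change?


dG = dG0' + RT * ln(Q) / 1000
dG = -15.2 + 8.314 * 310 * ln(3.49) / 1000
dG = -11.9786 kJ/mol

-11.9786 kJ/mol


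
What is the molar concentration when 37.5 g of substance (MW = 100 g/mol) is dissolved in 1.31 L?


C = (mass / MW) / volume
C = (37.5 / 100) / 1.31
C = 0.2863 M

0.2863 M


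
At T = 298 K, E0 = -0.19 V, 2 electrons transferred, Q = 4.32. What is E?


E = E0 - (RT/nF) * ln(Q)
E = -0.19 - (8.314 * 298 / (2 * 96485)) * ln(4.32)
E = -0.2088 V

-0.2088 V
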